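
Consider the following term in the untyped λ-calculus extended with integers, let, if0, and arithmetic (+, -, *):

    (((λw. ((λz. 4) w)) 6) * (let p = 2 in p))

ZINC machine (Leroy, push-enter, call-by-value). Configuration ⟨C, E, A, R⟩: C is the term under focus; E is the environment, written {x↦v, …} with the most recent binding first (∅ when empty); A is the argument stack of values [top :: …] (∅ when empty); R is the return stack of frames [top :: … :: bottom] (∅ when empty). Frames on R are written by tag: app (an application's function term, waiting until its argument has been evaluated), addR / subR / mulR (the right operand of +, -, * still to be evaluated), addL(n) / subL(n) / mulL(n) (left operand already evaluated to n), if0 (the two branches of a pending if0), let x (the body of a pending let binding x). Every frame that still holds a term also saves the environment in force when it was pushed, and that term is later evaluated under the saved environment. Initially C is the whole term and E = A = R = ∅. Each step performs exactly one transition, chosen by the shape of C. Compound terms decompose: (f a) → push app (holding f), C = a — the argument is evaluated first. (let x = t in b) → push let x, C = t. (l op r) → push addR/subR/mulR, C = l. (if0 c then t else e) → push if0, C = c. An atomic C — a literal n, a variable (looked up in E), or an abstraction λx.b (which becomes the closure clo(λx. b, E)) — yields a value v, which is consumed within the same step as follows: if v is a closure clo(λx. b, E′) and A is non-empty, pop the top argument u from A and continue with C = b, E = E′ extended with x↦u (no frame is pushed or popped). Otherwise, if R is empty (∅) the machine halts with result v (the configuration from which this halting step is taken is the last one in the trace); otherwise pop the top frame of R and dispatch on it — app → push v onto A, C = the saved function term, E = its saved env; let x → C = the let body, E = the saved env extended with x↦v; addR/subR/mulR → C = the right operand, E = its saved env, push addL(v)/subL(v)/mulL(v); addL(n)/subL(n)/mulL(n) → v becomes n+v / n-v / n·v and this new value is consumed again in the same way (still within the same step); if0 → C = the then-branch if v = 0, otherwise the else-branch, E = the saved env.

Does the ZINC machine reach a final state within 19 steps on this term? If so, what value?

t=0: [C=(((λw. ((λz. 4) w)) 6) * (let p = 2 in p)) | E=∅ | A=∅ | R=∅]
t=1: [C=((λw. ((λz. 4) w)) 6) | E=∅ | A=∅ | R=[mulR]]
t=2: [C=6 | E=∅ | A=∅ | R=[app :: mulR]]
t=3: [C=(λw. ((λz. 4) w)) | E=∅ | A=[6] | R=[mulR]]
t=4: [C=((λz. 4) w) | E={w↦6} | A=∅ | R=[mulR]]
t=5: [C=w | E={w↦6} | A=∅ | R=[app :: mulR]]
t=6: [C=(λz. 4) | E={w↦6} | A=[6] | R=[mulR]]
t=7: [C=4 | E={z↦6, w↦6} | A=∅ | R=[mulR]]
t=8: [C=(let p = 2 in p) | E=∅ | A=∅ | R=[mulL(4)]]
t=9: [C=2 | E=∅ | A=∅ | R=[let p :: mulL(4)]]
t=10: [C=p | E={p↦2} | A=∅ | R=[mulL(4)]]
→ final value 8

Answer: 8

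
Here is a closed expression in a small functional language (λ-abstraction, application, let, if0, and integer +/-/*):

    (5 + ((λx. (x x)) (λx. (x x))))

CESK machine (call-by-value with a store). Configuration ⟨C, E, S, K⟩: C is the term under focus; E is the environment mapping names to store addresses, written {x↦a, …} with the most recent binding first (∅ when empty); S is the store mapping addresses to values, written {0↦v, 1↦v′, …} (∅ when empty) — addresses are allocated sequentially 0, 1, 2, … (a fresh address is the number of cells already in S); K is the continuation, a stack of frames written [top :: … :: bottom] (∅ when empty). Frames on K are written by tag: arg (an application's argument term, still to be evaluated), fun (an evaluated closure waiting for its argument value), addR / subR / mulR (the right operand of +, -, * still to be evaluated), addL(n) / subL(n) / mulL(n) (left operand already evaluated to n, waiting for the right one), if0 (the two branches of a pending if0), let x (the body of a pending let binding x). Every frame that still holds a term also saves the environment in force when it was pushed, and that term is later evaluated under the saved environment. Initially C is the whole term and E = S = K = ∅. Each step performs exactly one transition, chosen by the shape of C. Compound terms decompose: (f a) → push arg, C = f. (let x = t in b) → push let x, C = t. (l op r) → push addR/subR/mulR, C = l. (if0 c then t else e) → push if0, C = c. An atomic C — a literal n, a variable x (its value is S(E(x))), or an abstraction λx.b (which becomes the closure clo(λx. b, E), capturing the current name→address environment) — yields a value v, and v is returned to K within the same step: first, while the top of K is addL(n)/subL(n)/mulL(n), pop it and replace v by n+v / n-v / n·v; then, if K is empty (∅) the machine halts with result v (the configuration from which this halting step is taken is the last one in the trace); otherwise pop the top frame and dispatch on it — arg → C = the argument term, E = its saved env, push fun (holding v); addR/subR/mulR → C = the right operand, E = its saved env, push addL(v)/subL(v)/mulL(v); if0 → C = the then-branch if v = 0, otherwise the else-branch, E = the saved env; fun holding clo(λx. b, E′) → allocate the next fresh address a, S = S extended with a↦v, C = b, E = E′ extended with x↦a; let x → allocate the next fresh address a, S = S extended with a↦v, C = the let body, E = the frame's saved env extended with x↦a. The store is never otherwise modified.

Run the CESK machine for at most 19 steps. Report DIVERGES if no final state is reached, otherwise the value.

[0] <C=(5 + ((λx. (x x)) (λx. (x x)))), E=∅, S=∅, K=∅>
[1] <C=5, E=∅, S=∅, K=[addR]>
[2] <C=((λx. (x x)) (λx. (x x))), E=∅, S=∅, K=[addL(5)]>
[3] <C=(λx. (x x)), E=∅, S=∅, K=[arg :: addL(5)]>
[4] <C=(λx. (x x)), E=∅, S=∅, K=[fun :: addL(5)]>
[5] <C=(x x), E={x↦0}, S={0↦clo(λx. (x x), ∅)}, K=[addL(5)]>
[6] <C=x, E={x↦0}, S={0↦clo(λx. (x x), ∅)}, K=[arg :: addL(5)]>
[7] <C=x, E={x↦0}, S={0↦clo(λx. (x x), ∅)}, K=[fun :: addL(5)]>
[8] <C=(x x), E={x↦1}, S={0↦clo(λx. (x x), ∅), 1↦clo(λx. (x x), ∅)}, K=[addL(5)]>
[9] <C=x, E={x↦1}, S={0↦clo(λx. (x x), ∅), 1↦clo(λx. (x x), ∅)}, K=[arg :: addL(5)]>
[10] <C=x, E={x↦1}, S={0↦clo(λx. (x x), ∅), 1↦clo(λx. (x x), ∅)}, K=[fun :: addL(5)]>
[11] <C=(x x), E={x↦2}, S={0↦clo(λx. (x x), ∅), 1↦clo(λx. (x x), ∅), 2↦clo(λx. (x x), ∅)}, K=[addL(5)]>
[12] <C=x, E={x↦2}, S={0↦clo(λx. (x x), ∅), 1↦clo(λx. (x x), ∅), 2↦clo(λx. (x x), ∅)}, K=[arg :: addL(5)]>
[13] <C=x, E={x↦2}, S={0↦clo(λx. (x x), ∅), 1↦clo(λx. (x x), ∅), 2↦clo(λx. (x x), ∅)}, K=[fun :: addL(5)]>
[14] <C=(x x), E={x↦3}, S={0↦clo(λx. (x x), ∅), 1↦clo(λx. (x x), ∅), 2↦clo(λx. (x x), ∅), 3↦clo(λx. (x x), ∅)}, K=[addL(5)]>
[15] <C=x, E={x↦3}, S={0↦clo(λx. (x x), ∅), 1↦clo(λx. (x x), ∅), 2↦clo(λx. (x x), ∅), 3↦clo(λx. (x x), ∅)}, K=[arg :: addL(5)]>
[16] <C=x, E={x↦3}, S={0↦clo(λx. (x x), ∅), 1↦clo(λx. (x x), ∅), 2↦clo(λx. (x x), ∅), 3↦clo(λx. (x x), ∅)}, K=[fun :: addL(5)]>
[17] <C=(x x), E={x↦4}, S={0↦clo(λx. (x x), ∅), 1↦clo(λx. (x x), ∅), 2↦clo(λx. (x x), ∅), 3↦clo(λx. (x x), ∅), 4↦clo(λx. (x x), ∅)}, K=[addL(5)]>
[18] <C=x, E={x↦4}, S={0↦clo(λx. (x x), ∅), 1↦clo(λx. (x x), ∅), 2↦clo(λx. (x x), ∅), 3↦clo(λx. (x x), ∅), 4↦clo(λx. (x x), ∅)}, K=[arg :: addL(5)]>
[19] <C=x, E={x↦4}, S={0↦clo(λx. (x x), ∅), 1↦clo(λx. (x x), ∅), 2↦clo(λx. (x x), ∅), 3↦clo(λx. (x x), ∅), 4↦clo(λx. (x x), ∅)}, K=[fun :: addL(5)]>
→ 19 transitions taken and the configuration is still not final: no result within 19 steps

Answer: DIVERGES (no final state within 19 steps)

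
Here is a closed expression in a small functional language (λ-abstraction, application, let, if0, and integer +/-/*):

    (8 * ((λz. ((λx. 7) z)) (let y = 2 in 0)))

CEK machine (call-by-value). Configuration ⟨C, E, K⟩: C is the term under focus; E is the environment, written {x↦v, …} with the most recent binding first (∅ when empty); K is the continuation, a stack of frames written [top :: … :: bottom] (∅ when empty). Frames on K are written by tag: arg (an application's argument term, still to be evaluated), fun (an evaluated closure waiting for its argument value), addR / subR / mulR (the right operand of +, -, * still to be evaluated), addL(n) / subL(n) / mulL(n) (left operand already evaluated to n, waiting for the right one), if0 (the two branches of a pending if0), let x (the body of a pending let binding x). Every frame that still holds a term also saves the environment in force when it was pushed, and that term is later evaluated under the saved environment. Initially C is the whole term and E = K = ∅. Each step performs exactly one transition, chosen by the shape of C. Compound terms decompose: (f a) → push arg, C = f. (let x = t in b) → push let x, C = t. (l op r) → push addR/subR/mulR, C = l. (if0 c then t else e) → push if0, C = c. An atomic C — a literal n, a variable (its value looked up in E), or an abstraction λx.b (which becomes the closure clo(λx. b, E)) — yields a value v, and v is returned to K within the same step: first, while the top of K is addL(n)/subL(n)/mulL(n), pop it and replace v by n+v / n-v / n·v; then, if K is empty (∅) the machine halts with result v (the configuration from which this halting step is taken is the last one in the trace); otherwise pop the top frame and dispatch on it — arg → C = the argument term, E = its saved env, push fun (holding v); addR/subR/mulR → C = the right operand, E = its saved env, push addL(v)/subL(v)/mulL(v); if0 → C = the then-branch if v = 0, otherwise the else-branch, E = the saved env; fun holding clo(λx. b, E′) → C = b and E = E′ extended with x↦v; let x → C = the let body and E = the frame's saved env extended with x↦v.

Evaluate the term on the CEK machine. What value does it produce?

0. ⟨C=(8 * ((λz. ((λx. 7) z)) (let y = 2 in 0))); E=∅; K=∅⟩
1. ⟨C=8; E=∅; K=[mulR]⟩
2. ⟨C=((λz. ((λx. 7) z)) (let y = 2 in 0)); E=∅; K=[mulL(8)]⟩
3. ⟨C=(λz. ((λx. 7) z)); E=∅; K=[arg :: mulL(8)]⟩
4. ⟨C=(let y = 2 in 0); E=∅; K=[fun :: mulL(8)]⟩
5. ⟨C=2; E=∅; K=[let y :: fun :: mulL(8)]⟩
6. ⟨C=0; E={y↦2}; K=[fun :: mulL(8)]⟩
7. ⟨C=((λx. 7) z); E={z↦0}; K=[mulL(8)]⟩
8. ⟨C=(λx. 7); E={z↦0}; K=[arg :: mulL(8)]⟩
9. ⟨C=z; E={z↦0}; K=[fun :: mulL(8)]⟩
10. ⟨C=7; E={x↦0, z↦0}; K=[mulL(8)]⟩
→ final value 56

Answer: 56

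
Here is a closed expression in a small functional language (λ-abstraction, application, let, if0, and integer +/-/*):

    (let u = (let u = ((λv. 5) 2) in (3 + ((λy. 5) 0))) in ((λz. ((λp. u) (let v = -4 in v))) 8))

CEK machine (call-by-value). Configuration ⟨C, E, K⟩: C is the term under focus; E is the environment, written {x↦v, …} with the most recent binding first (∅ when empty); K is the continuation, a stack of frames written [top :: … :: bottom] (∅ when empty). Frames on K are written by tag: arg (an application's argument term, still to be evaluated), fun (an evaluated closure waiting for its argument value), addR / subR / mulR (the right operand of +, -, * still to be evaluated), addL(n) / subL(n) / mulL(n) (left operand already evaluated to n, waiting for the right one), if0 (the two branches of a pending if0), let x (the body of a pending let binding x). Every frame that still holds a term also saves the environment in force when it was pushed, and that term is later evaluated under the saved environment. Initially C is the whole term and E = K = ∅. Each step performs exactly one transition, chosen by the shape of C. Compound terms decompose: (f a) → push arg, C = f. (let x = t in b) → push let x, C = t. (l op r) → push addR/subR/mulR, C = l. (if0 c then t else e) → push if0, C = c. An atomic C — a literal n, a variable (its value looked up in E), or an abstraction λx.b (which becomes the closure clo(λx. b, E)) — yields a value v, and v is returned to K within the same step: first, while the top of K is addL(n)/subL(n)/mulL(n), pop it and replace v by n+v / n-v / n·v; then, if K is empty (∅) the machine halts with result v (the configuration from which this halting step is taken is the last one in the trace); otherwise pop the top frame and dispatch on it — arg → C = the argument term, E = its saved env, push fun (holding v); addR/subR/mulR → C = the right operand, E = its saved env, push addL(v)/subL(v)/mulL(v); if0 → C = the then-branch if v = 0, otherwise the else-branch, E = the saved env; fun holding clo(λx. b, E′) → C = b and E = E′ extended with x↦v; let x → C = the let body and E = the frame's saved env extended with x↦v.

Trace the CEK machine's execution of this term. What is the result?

step 0: <C=(let u = (let u = ((λv. 5) 2) in (3 + ((λy. 5) 0))) in ((λz. ((λp. u) (let v = -4 in v))) 8)), E=∅, K=∅>
step 1: <C=(let u = ((λv. 5) 2) in (3 + ((λy. 5) 0))), E=∅, K=[let u]>
step 2: <C=((λv. 5) 2), E=∅, K=[let u :: let u]>
step 3: <C=(λv. 5), E=∅, K=[arg :: let u :: let u]>
step 4: <C=2, E=∅, K=[fun :: let u :: let u]>
step 5: <C=5, E={v↦2}, K=[let u :: let u]>
step 6: <C=(3 + ((λy. 5) 0)), E={u↦5}, K=[let u]>
step 7: <C=3, E={u↦5}, K=[addR :: let u]>
step 8: <C=((λy. 5) 0), E={u↦5}, K=[addL(3) :: let u]>
step 9: <C=(λy. 5), E={u↦5}, K=[arg :: addL(3) :: let u]>
step 10: <C=0, E={u↦5}, K=[fun :: addL(3) :: let u]>
step 11: <C=5, E={y↦0, u↦5}, K=[addL(3) :: let u]>
step 12: <C=((λz. ((λp. u) (let v = -4 in v))) 8), E={u↦8}, K=∅>
step 13: <C=(λz. ((λp. u) (let v = -4 in v))), E={u↦8}, K=[arg]>
step 14: <C=8, E={u↦8}, K=[fun]>
step 15: <C=((λp. u) (let v = -4 in v)), E={z↦8, u↦8}, K=∅>
step 16: <C=(λp. u), E={z↦8, u↦8}, K=[arg]>
step 17: <C=(let v = -4 in v), E={z↦8, u↦8}, K=[fun]>
step 18: <C=-4, E={z↦8, u↦8}, K=[let v :: fun]>
step 19: <C=v, E={v↦-4, z↦8, u↦8}, K=[fun]>
step 20: <C=u, E={p↦-4, z↦8, u↦8}, K=∅>
→ final value 8

Answer: 8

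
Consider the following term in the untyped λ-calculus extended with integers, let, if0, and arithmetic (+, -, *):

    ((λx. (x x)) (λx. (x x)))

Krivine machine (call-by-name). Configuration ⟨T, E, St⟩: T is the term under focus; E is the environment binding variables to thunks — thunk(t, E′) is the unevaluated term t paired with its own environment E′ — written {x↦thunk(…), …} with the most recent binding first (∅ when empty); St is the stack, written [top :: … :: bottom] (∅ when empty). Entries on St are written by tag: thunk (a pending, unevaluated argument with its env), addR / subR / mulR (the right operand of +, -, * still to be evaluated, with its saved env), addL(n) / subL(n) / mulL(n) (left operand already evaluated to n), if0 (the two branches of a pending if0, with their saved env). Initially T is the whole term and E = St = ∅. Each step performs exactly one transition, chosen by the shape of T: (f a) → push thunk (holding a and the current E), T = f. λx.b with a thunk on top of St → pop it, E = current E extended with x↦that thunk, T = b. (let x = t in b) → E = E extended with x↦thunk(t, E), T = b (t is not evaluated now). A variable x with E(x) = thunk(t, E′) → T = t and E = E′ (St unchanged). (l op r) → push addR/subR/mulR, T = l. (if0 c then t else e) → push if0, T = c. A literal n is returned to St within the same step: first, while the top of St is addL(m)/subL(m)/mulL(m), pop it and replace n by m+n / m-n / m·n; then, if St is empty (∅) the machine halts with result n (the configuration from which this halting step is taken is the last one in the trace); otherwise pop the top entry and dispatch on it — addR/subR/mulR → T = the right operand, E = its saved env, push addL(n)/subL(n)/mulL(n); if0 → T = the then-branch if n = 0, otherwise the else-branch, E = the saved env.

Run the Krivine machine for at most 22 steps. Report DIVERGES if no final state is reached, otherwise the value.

Answer: DIVERGES (no final state within 22 steps)

Machine steps:
0. ⟨T=((λx. (x x)) (λx. (x x))); E=∅; St=∅⟩
1. ⟨T=(λx. (x x)); E=∅; St=[thunk]⟩
2. ⟨T=(x x); E={x↦thunk((λx. (x x)), ∅)}; St=∅⟩
3. ⟨T=x; E={x↦thunk((λx. (x x)), ∅)}; St=[thunk]⟩
4. ⟨T=(λx. (x x)); E=∅; St=[thunk]⟩
5. ⟨T=(x x); E={x↦thunk(x, {x↦thunk((λx. (x x)), ∅)})}; St=∅⟩
6. ⟨T=x; E={x↦thunk(x, {x↦thunk((λx. (x x)), ∅)})}; St=[thunk]⟩
7. ⟨T=x; E={x↦thunk((λx. (x x)), ∅)}; St=[thunk]⟩
8. ⟨T=(λx. (x x)); E=∅; St=[thunk]⟩
9. ⟨T=(x x); E={x↦thunk(x, {x↦thunk(x, {x↦thunk((λx. (x x)), ∅)})})}; St=∅⟩
10. ⟨T=x; E={x↦thunk(x, {x↦thunk(x, {x↦thunk((λx. (x x)), ∅)})})}; St=[thunk]⟩
11. ⟨T=x; E={x↦thunk(x, {x↦thunk((λx. (x x)), ∅)})}; St=[thunk]⟩
12. ⟨T=x; E={x↦thunk((λx. (x x)), ∅)}; St=[thunk]⟩
13. ⟨T=(λx. (x x)); E=∅; St=[thunk]⟩
14. ⟨T=(x x); E={x↦thunk(x, {x↦thunk(x, {x↦thunk(x, {x↦thunk((λx. (x x)), ∅)})})})}; St=∅⟩
15. ⟨T=x; E={x↦thunk(x, {x↦thunk(x, {x↦thunk(x, {x↦thunk((λx. (x x)), ∅)})})})}; St=[thunk]⟩
16. ⟨T=x; E={x↦thunk(x, {x↦thunk(x, {x↦thunk((λx. (x x)), ∅)})})}; St=[thunk]⟩
17. ⟨T=x; E={x↦thunk(x, {x↦thunk((λx. (x x)), ∅)})}; St=[thunk]⟩
18. ⟨T=x; E={x↦thunk((λx. (x x)), ∅)}; St=[thunk]⟩
19. ⟨T=(λx. (x x)); E=∅; St=[thunk]⟩
20. ⟨T=(x x); E={x↦thunk(x, {x↦thunk(x, {x↦thunk(x, {x↦thunk(x, {x↦thunk((λx. (x x)), ∅)})})})})}; St=∅⟩
21. ⟨T=x; E={x↦thunk(x, {x↦thunk(x, {x↦thunk(x, {x↦thunk(x, {x↦thunk((λx. (x x)), ∅)})})})})}; St=[thunk]⟩
22. ⟨T=x; E={x↦thunk(x, {x↦thunk(x, {x↦thunk(x, {x↦thunk((λx. (x x)), ∅)})})})}; St=[thunk]⟩
→ 22 transitions taken and the configuration is still not final: no result within 22 steps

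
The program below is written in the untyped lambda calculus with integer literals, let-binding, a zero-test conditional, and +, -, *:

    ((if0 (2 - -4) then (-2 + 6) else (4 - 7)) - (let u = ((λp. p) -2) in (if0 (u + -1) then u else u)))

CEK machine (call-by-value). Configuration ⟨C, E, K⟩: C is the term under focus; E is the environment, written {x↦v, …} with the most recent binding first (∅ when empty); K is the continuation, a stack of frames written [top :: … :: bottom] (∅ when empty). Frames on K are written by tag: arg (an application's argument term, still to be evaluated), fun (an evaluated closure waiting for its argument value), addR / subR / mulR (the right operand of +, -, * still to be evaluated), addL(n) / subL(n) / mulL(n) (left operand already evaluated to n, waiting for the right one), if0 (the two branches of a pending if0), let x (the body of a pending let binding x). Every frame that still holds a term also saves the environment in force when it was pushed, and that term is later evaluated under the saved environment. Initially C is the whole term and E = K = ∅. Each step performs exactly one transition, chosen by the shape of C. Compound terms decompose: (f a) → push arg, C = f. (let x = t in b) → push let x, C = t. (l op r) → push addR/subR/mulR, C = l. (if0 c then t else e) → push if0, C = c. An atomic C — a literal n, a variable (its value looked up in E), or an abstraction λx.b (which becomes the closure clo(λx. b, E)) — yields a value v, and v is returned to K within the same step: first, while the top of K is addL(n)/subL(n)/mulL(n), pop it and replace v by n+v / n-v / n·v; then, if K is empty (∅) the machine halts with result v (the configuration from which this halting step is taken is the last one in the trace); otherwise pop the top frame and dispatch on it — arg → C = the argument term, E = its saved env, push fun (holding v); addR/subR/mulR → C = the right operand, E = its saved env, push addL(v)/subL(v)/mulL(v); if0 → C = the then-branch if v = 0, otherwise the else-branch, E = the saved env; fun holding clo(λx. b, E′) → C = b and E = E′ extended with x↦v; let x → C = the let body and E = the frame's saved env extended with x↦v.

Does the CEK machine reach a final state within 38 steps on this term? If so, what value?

[0] ⟨C=((if0 (2 - -4) then (-2 + 6) else (4 - 7)) - (let u = ((λp. p) -2) in (if0 (u + -1) then u else u))); E=∅; K=∅⟩
[1] ⟨C=(if0 (2 - -4) then (-2 + 6) else (4 - 7)); E=∅; K=[subR]⟩
[2] ⟨C=(2 - -4); E=∅; K=[if0 :: subR]⟩
[3] ⟨C=2; E=∅; K=[subR :: if0 :: subR]⟩
[4] ⟨C=-4; E=∅; K=[subL(2) :: if0 :: subR]⟩
[5] ⟨C=(4 - 7); E=∅; K=[subR]⟩
[6] ⟨C=4; E=∅; K=[subR :: subR]⟩
[7] ⟨C=7; E=∅; K=[subL(4) :: subR]⟩
[8] ⟨C=(let u = ((λp. p) -2) in (if0 (u + -1) then u else u)); E=∅; K=[subL(-3)]⟩
[9] ⟨C=((λp. p) -2); E=∅; K=[let u :: subL(-3)]⟩
[10] ⟨C=(λp. p); E=∅; K=[arg :: let u :: subL(-3)]⟩
[11] ⟨C=-2; E=∅; K=[fun :: let u :: subL(-3)]⟩
[12] ⟨C=p; E={p↦-2}; K=[let u :: subL(-3)]⟩
[13] ⟨C=(if0 (u + -1) then u else u); E={u↦-2}; K=[subL(-3)]⟩
[14] ⟨C=(u + -1); E={u↦-2}; K=[if0 :: subL(-3)]⟩
[15] ⟨C=u; E={u↦-2}; K=[addR :: if0 :: subL(-3)]⟩
[16] ⟨C=-1; E={u↦-2}; K=[addL(-2) :: if0 :: subL(-3)]⟩
[17] ⟨C=u; E={u↦-2}; K=[subL(-3)]⟩
→ final value -1

Answer: -1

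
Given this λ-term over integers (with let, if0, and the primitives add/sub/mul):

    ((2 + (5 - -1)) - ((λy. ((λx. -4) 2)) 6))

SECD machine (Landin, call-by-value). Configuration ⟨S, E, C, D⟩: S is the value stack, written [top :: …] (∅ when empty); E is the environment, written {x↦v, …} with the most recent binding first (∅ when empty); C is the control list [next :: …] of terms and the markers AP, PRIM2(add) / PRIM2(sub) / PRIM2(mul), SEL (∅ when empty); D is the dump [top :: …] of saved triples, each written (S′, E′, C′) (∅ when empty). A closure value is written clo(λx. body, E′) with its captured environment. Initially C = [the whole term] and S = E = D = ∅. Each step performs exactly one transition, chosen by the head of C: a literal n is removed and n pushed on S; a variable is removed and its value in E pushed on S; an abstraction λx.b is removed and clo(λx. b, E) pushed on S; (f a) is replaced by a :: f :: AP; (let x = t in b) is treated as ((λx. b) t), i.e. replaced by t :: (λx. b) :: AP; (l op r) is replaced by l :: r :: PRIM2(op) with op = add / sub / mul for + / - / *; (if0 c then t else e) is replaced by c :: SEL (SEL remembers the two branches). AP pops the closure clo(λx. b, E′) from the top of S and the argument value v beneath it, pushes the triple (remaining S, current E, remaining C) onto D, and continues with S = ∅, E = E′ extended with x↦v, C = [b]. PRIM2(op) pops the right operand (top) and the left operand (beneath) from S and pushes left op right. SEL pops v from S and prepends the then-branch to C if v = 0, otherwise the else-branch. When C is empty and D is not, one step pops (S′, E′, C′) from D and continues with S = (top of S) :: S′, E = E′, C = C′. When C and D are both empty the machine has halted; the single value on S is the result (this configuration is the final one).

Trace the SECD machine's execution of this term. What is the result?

Answer: 12

Derivation:
t=0: <S=∅, E=∅, C=[((2 + (5 - -1)) - ((λy. ((λx. -4) 2)) 6))], D=∅>
t=1: <S=∅, E=∅, C=[(2 + (5 - -1)) :: ((λy. ((λx. -4) 2)) 6) :: PRIM2(sub)], D=∅>
t=2: <S=∅, E=∅, C=[2 :: (5 - -1) :: PRIM2(add) :: ((λy. ((λx. -4) 2)) 6) :: PRIM2(sub)], D=∅>
t=3: <S=[2], E=∅, C=[(5 - -1) :: PRIM2(add) :: ((λy. ((λx. -4) 2)) 6) :: PRIM2(sub)], D=∅>
t=4: <S=[2], E=∅, C=[5 :: -1 :: PRIM2(sub) :: PRIM2(add) :: ((λy. ((λx. -4) 2)) 6) :: PRIM2(sub)], D=∅>
t=5: <S=[5 :: 2], E=∅, C=[-1 :: PRIM2(sub) :: PRIM2(add) :: ((λy. ((λx. -4) 2)) 6) :: PRIM2(sub)], D=∅>
t=6: <S=[-1 :: 5 :: 2], E=∅, C=[PRIM2(sub) :: PRIM2(add) :: ((λy. ((λx. -4) 2)) 6) :: PRIM2(sub)], D=∅>
t=7: <S=[6 :: 2], E=∅, C=[PRIM2(add) :: ((λy. ((λx. -4) 2)) 6) :: PRIM2(sub)], D=∅>
t=8: <S=[8], E=∅, C=[((λy. ((λx. -4) 2)) 6) :: PRIM2(sub)], D=∅>
t=9: <S=[8], E=∅, C=[6 :: (λy. ((λx. -4) 2)) :: AP :: PRIM2(sub)], D=∅>
t=10: <S=[6 :: 8], E=∅, C=[(λy. ((λx. -4) 2)) :: AP :: PRIM2(sub)], D=∅>
t=11: <S=[clo(λy. ((λx. -4) 2), ∅) :: 6 :: 8], E=∅, C=[AP :: PRIM2(sub)], D=∅>
t=12: <S=∅, E={y↦6}, C=[((λx. -4) 2)], D=[([8], ∅, [PRIM2(sub)])]>
t=13: <S=∅, E={y↦6}, C=[2 :: (λx. -4) :: AP], D=[([8], ∅, [PRIM2(sub)])]>
t=14: <S=[2], E={y↦6}, C=[(λx. -4) :: AP], D=[([8], ∅, [PRIM2(sub)])]>
t=15: <S=[clo(λx. -4, {y↦6}) :: 2], E={y↦6}, C=[AP], D=[([8], ∅, [PRIM2(sub)])]>
t=16: <S=∅, E={x↦2, y↦6}, C=[-4], D=[(∅, {y↦6}, ∅) :: ([8], ∅, [PRIM2(sub)])]>
t=17: <S=[-4], E={x↦2, y↦6}, C=∅, D=[(∅, {y↦6}, ∅) :: ([8], ∅, [PRIM2(sub)])]>
t=18: <S=[-4], E={y↦6}, C=∅, D=[([8], ∅, [PRIM2(sub)])]>
t=19: <S=[-4 :: 8], E=∅, C=[PRIM2(sub)], D=∅>
t=20: <S=[12], E=∅, C=∅, D=∅>
→ final value 12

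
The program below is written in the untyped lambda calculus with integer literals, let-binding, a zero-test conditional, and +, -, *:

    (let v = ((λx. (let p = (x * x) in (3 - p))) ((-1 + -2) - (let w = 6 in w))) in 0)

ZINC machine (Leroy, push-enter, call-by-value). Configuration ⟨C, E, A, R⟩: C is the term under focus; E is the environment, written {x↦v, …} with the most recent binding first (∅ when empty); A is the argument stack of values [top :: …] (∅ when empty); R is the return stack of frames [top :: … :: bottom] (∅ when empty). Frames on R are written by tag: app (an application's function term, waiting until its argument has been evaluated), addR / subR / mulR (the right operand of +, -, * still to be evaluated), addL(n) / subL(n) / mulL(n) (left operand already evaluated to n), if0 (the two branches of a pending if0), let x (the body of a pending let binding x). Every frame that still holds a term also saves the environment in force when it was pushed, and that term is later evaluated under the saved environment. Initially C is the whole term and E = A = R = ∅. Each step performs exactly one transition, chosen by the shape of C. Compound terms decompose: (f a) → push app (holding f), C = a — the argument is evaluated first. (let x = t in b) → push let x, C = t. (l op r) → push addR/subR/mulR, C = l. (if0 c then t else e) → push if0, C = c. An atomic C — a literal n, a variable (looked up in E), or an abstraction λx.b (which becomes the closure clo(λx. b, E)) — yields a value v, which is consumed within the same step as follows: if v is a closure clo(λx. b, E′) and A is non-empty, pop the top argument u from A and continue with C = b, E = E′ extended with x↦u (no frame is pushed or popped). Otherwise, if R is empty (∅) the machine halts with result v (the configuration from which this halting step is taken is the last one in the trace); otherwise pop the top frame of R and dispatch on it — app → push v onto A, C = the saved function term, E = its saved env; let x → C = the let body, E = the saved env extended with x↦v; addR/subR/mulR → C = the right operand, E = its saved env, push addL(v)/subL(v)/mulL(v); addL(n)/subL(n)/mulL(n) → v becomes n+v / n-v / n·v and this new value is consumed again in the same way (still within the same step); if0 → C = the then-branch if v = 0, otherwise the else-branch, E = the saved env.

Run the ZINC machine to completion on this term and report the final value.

Answer: 0

Machine steps:
0. <C=(let v = ((λx. (let p = (x * x) in (3 - p))) ((-1 + -2) - (let w = 6 in w))) in 0), E=∅, A=∅, R=∅>
1. <C=((λx. (let p = (x * x) in (3 - p))) ((-1 + -2) - (let w = 6 in w))), E=∅, A=∅, R=[let v]>
2. <C=((-1 + -2) - (let w = 6 in w)), E=∅, A=∅, R=[app :: let v]>
3. <C=(-1 + -2), E=∅, A=∅, R=[subR :: app :: let v]>
4. <C=-1, E=∅, A=∅, R=[addR :: subR :: app :: let v]>
5. <C=-2, E=∅, A=∅, R=[addL(-1) :: subR :: app :: let v]>
6. <C=(let w = 6 in w), E=∅, A=∅, R=[subL(-3) :: app :: let v]>
7. <C=6, E=∅, A=∅, R=[let w :: subL(-3) :: app :: let v]>
8. <C=w, E={w↦6}, A=∅, R=[subL(-3) :: app :: let v]>
9. <C=(λx. (let p = (x * x) in (3 - p))), E=∅, A=[-9], R=[let v]>
10. <C=(let p = (x * x) in (3 - p)), E={x↦-9}, A=∅, R=[let v]>
11. <C=(x * x), E={x↦-9}, A=∅, R=[let p :: let v]>
12. <C=x, E={x↦-9}, A=∅, R=[mulR :: let p :: let v]>
13. <C=x, E={x↦-9}, A=∅, R=[mulL(-9) :: let p :: let v]>
14. <C=(3 - p), E={p↦81, x↦-9}, A=∅, R=[let v]>
15. <C=3, E={p↦81, x↦-9}, A=∅, R=[subR :: let v]>
16. <C=p, E={p↦81, x↦-9}, A=∅, R=[subL(3) :: let v]>
17. <C=0, E={v↦-78}, A=∅, R=∅>
→ final value 0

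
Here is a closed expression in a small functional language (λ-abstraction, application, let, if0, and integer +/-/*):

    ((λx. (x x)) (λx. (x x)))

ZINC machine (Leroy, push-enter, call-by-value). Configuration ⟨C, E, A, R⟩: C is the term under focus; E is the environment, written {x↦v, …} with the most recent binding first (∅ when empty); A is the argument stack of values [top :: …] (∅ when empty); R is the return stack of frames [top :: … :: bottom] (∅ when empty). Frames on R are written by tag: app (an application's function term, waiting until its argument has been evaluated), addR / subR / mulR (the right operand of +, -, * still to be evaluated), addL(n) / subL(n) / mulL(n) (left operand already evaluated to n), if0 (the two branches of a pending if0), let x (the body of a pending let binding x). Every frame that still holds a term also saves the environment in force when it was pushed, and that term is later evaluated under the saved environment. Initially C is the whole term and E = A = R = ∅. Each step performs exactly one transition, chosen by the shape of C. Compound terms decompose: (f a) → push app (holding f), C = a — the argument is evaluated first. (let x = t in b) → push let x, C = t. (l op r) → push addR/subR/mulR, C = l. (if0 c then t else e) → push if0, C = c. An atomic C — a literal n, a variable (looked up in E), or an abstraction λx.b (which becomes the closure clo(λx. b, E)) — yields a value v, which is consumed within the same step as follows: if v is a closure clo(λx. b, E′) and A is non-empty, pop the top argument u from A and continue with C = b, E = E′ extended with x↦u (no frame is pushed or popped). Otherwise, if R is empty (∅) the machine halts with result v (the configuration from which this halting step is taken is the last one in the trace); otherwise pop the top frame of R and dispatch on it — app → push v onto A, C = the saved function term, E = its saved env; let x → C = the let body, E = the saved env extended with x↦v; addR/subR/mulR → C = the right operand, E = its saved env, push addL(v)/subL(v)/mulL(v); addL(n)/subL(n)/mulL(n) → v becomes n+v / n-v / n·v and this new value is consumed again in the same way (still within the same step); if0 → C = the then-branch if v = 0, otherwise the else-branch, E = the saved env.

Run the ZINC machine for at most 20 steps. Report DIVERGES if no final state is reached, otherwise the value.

0. <C=((λx. (x x)) (λx. (x x))), E=∅, A=∅, R=∅>
1. <C=(λx. (x x)), E=∅, A=∅, R=[app]>
2. <C=(λx. (x x)), E=∅, A=[clo(λx. (x x), ∅)], R=∅>
3. <C=(x x), E={x↦clo(λx. (x x), ∅)}, A=∅, R=∅>
4. <C=x, E={x↦clo(λx. (x x), ∅)}, A=∅, R=[app]>
5. <C=x, E={x↦clo(λx. (x x), ∅)}, A=[clo(λx. (x x), ∅)], R=∅>
… configuration repeats with period 3 (steps 3–5 recur indefinitely) …

Answer: DIVERGES (no final state within 20 steps)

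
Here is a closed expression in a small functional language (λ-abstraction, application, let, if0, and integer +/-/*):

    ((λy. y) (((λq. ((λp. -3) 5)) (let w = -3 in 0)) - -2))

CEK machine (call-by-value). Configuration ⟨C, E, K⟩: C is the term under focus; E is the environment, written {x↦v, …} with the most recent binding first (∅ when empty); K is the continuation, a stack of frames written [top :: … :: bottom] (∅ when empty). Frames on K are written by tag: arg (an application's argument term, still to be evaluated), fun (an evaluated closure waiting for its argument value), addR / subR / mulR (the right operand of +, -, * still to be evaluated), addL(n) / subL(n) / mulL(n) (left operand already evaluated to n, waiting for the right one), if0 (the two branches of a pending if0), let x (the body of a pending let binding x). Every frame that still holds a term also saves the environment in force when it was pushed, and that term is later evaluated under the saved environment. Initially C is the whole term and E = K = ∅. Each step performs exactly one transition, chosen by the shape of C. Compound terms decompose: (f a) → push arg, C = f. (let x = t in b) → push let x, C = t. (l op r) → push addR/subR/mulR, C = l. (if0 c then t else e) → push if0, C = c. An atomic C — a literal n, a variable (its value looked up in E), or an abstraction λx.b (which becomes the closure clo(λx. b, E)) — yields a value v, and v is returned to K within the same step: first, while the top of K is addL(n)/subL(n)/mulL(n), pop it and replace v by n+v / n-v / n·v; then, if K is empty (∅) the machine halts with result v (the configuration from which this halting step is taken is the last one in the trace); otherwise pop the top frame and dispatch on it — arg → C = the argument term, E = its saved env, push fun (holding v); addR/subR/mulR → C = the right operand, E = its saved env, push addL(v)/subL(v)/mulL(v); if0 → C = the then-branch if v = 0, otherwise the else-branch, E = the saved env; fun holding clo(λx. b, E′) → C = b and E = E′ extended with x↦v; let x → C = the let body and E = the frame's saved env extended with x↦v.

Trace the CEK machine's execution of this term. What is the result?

[0] <C=((λy. y) (((λq. ((λp. -3) 5)) (let w = -3 in 0)) - -2)), E=∅, K=∅>
[1] <C=(λy. y), E=∅, K=[arg]>
[2] <C=(((λq. ((λp. -3) 5)) (let w = -3 in 0)) - -2), E=∅, K=[fun]>
[3] <C=((λq. ((λp. -3) 5)) (let w = -3 in 0)), E=∅, K=[subR :: fun]>
[4] <C=(λq. ((λp. -3) 5)), E=∅, K=[arg :: subR :: fun]>
[5] <C=(let w = -3 in 0), E=∅, K=[fun :: subR :: fun]>
[6] <C=-3, E=∅, K=[let w :: fun :: subR :: fun]>
[7] <C=0, E={w↦-3}, K=[fun :: subR :: fun]>
[8] <C=((λp. -3) 5), E={q↦0}, K=[subR :: fun]>
[9] <C=(λp. -3), E={q↦0}, K=[arg :: subR :: fun]>
[10] <C=5, E={q↦0}, K=[fun :: subR :: fun]>
[11] <C=-3, E={p↦5, q↦0}, K=[subR :: fun]>
[12] <C=-2, E=∅, K=[subL(-3) :: fun]>
[13] <C=y, E={y↦-1}, K=∅>
→ final value -1

Answer: -1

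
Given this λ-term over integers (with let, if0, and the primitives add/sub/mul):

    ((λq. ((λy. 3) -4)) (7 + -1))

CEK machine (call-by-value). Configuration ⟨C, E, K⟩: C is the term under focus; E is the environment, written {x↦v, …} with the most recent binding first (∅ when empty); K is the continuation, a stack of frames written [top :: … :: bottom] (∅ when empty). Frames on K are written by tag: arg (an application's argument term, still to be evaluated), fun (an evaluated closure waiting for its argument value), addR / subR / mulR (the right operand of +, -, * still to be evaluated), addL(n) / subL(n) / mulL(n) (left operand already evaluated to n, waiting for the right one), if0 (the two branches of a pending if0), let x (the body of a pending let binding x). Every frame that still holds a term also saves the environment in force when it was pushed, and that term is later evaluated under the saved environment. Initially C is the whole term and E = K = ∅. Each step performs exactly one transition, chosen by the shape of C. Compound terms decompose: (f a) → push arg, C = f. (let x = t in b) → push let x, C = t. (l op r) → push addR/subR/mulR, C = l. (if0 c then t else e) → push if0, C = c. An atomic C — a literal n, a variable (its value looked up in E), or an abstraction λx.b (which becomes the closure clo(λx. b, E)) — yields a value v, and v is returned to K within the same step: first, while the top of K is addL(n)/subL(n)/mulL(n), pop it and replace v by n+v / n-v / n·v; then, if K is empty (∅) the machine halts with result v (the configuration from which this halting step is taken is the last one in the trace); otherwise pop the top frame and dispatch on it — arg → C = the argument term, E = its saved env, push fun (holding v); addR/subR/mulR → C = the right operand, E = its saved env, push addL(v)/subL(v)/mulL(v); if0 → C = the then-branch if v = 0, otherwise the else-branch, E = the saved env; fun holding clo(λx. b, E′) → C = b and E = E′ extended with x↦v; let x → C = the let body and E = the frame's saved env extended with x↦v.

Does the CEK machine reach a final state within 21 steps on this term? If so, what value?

Answer: 3

Derivation:
t=0: <C=((λq. ((λy. 3) -4)) (7 + -1)), E=∅, K=∅>
t=1: <C=(λq. ((λy. 3) -4)), E=∅, K=[arg]>
t=2: <C=(7 + -1), E=∅, K=[fun]>
t=3: <C=7, E=∅, K=[addR :: fun]>
t=4: <C=-1, E=∅, K=[addL(7) :: fun]>
t=5: <C=((λy. 3) -4), E={q↦6}, K=∅>
t=6: <C=(λy. 3), E={q↦6}, K=[arg]>
t=7: <C=-4, E={q↦6}, K=[fun]>
t=8: <C=3, E={y↦-4, q↦6}, K=∅>
→ final value 3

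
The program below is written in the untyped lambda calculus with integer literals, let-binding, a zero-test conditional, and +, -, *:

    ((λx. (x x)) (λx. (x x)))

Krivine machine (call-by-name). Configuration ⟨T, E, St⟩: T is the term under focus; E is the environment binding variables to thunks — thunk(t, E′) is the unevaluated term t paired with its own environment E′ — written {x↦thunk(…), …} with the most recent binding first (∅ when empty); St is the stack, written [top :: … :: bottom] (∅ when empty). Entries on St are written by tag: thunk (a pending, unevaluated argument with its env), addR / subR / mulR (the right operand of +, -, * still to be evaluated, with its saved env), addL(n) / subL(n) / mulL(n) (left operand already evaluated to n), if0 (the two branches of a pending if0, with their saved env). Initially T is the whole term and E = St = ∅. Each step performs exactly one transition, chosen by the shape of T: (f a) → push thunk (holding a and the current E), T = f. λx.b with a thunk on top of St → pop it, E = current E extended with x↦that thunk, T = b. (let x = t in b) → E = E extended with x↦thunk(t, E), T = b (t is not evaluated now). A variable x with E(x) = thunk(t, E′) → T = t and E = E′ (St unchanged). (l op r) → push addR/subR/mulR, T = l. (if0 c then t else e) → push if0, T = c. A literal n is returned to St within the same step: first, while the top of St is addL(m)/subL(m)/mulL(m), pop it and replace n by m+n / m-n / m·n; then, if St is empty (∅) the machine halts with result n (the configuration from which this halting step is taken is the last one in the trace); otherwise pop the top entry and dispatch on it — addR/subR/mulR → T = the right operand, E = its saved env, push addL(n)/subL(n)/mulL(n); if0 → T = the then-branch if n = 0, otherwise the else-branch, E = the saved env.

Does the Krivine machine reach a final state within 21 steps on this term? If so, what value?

Answer: DIVERGES (no final state within 21 steps)

Derivation:
0. <T=((λx. (x x)) (λx. (x x))), E=∅, St=∅>
1. <T=(λx. (x x)), E=∅, St=[thunk]>
2. <T=(x x), E={x↦thunk((λx. (x x)), ∅)}, St=∅>
3. <T=x, E={x↦thunk((λx. (x x)), ∅)}, St=[thunk]>
4. <T=(λx. (x x)), E=∅, St=[thunk]>
5. <T=(x x), E={x↦thunk(x, {x↦thunk((λx. (x x)), ∅)})}, St=∅>
6. <T=x, E={x↦thunk(x, {x↦thunk((λx. (x x)), ∅)})}, St=[thunk]>
7. <T=x, E={x↦thunk((λx. (x x)), ∅)}, St=[thunk]>
8. <T=(λx. (x x)), E=∅, St=[thunk]>
9. <T=(x x), E={x↦thunk(x, {x↦thunk(x, {x↦thunk((λx. (x x)), ∅)})})}, St=∅>
10. <T=x, E={x↦thunk(x, {x↦thunk(x, {x↦thunk((λx. (x x)), ∅)})})}, St=[thunk]>
11. <T=x, E={x↦thunk(x, {x↦thunk((λx. (x x)), ∅)})}, St=[thunk]>
12. <T=x, E={x↦thunk((λx. (x x)), ∅)}, St=[thunk]>
13. <T=(λx. (x x)), E=∅, St=[thunk]>
14. <T=(x x), E={x↦thunk(x, {x↦thunk(x, {x↦thunk(x, {x↦thunk((λx. (x x)), ∅)})})})}, St=∅>
15. <T=x, E={x↦thunk(x, {x↦thunk(x, {x↦thunk(x, {x↦thunk((λx. (x x)), ∅)})})})}, St=[thunk]>
16. <T=x, E={x↦thunk(x, {x↦thunk(x, {x↦thunk((λx. (x x)), ∅)})})}, St=[thunk]>
17. <T=x, E={x↦thunk(x, {x↦thunk((λx. (x x)), ∅)})}, St=[thunk]>
18. <T=x, E={x↦thunk((λx. (x x)), ∅)}, St=[thunk]>
19. <T=(λx. (x x)), E=∅, St=[thunk]>
20. <T=(x x), E={x↦thunk(x, {x↦thunk(x, {x↦thunk(x, {x↦thunk(x, {x↦thunk((λx. (x x)), ∅)})})})})}, St=∅>
21. <T=x, E={x↦thunk(x, {x↦thunk(x, {x↦thunk(x, {x↦thunk(x, {x↦thunk((λx. (x x)), ∅)})})})})}, St=[thunk]>
→ 21 transitions taken and the configuration is still not final: no result within 21 steps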